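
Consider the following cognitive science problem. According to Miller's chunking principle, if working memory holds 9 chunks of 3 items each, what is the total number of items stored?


Total items = chunks * items_per_chunk
= 9 * 3
= 27


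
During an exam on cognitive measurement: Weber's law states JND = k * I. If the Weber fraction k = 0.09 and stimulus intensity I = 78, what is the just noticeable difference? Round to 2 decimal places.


JND = k * I
JND = 0.09 * 78
= 7.02


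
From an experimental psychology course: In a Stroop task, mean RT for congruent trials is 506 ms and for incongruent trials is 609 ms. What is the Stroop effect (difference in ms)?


Stroop effect = RT(incongruent) - RT(congruent)
= 609 - 506
= 103 ms


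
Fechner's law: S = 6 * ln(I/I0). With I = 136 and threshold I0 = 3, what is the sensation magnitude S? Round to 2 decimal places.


S = 6 * ln(136/3)
I/I0 = 45.333333
ln(45.333333) = 3.814
S = 6 * 3.814
= 22.88


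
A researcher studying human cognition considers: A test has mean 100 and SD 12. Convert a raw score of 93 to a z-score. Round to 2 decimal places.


z = (X - mu) / sigma
= (93 - 100) / 12
= -7 / 12
= -0.58


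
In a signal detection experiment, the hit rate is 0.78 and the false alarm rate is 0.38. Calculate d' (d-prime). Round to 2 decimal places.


d' = z(HR) - z(FAR)
z(0.78) = 0.7722
z(0.38) = -0.3055
d' = 0.7722 - -0.3055
= 1.08


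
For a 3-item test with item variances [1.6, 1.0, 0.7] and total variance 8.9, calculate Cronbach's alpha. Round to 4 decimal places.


alpha = (k/(k-1)) * (1 - sum(s_i^2)/s_total^2)
sum(item variances) = 3.3
k/(k-1) = 3/2 = 1.5
1 - 3.3/8.9 = 1 - 0.370787 = 0.629213
alpha = 1.5 * 0.629213
= 0.9438


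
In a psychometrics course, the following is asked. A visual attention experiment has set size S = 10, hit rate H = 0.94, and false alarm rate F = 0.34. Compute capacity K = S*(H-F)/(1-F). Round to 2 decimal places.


K = S * (H - F) / (1 - F)
H - F = 0.6
1 - F = 0.66
K = 10 * 0.6 / 0.66
= 9.09


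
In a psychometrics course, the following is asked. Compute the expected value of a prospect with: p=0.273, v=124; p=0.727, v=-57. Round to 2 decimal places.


EU = sum(p_i * v_i)
0.273 * 124 = 33.852
0.727 * -57 = -41.439
EU = 33.852 + -41.439
= -7.59


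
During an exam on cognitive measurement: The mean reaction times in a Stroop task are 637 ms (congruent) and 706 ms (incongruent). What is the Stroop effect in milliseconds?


Stroop effect = RT(incongruent) - RT(congruent)
= 706 - 637
= 69 ms


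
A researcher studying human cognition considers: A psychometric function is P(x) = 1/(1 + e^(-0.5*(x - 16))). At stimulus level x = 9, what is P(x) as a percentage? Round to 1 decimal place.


P(x) = 1/(1 + e^(-0.5*(9 - 16)))
Exponent = -0.5 * -7 = 3.5
e^(3.5) = 33.115452
P = 1/(1 + 33.115452) = 0.029312
Percentage = 2.9


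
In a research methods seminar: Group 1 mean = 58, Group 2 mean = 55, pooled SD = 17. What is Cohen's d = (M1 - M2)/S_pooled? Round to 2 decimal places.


Cohen's d = (M1 - M2) / S_pooled
= (58 - 55) / 17
= 3 / 17
= 0.18


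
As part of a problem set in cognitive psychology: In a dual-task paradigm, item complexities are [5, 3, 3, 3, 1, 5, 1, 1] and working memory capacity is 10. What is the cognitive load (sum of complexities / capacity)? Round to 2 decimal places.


Total complexity = 5 + 3 + 3 + 3 + 1 + 5 + 1 + 1 = 22
Load = total / capacity = 22 / 10
= 2.20


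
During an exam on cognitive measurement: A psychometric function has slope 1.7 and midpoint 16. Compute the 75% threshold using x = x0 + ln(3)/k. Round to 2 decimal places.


At P = 0.75: 0.75 = 1/(1 + e^(-k*(x-x0)))
Solving: e^(-k*(x-x0)) = 1/3
x = x0 + ln(3)/k
ln(3) = 1.0986
x = 16 + 1.0986/1.7
= 16 + 0.6462
= 16.65


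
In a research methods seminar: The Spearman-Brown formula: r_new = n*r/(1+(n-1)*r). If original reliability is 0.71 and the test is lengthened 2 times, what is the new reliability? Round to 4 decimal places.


r_new = n*r / (1 + (n-1)*r)
Numerator = 2 * 0.71 = 1.42
Denominator = 1 + 1 * 0.71 = 1.71
r_new = 1.42 / 1.71
= 0.8304


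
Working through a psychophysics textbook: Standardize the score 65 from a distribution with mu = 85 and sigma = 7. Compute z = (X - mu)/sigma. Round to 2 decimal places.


z = (X - mu) / sigma
= (65 - 85) / 7
= -20 / 7
= -2.86


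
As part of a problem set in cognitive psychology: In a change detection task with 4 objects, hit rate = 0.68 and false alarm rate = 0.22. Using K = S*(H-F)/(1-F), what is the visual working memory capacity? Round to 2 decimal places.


K = S * (H - F) / (1 - F)
H - F = 0.46
1 - F = 0.78
K = 4 * 0.46 / 0.78
= 2.36


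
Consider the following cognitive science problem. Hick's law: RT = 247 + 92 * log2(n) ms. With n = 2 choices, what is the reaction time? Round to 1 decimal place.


RT = 247 + 92 * log2(2)
log2(2) = 1.0
RT = 247 + 92 * 1.0
= 247 + 92.0
= 339.0 ms


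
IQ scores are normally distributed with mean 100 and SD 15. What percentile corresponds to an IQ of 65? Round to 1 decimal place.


z = (IQ - mean) / SD
z = (65 - 100) / 15 = -2.3333
Percentile = Phi(-2.3333) * 100
Phi(-2.3333) = 0.009816
= 1.0


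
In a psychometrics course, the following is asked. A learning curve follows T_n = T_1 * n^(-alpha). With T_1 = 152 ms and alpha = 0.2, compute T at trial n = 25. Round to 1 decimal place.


T_n = 152 * 25^(-0.2)
25^(-0.2) = 0.525306
T_n = 152 * 0.525306
= 79.8 ms


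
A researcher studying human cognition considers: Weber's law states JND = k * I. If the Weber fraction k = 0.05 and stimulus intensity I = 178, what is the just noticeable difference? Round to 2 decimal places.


JND = k * I
JND = 0.05 * 178
= 8.90


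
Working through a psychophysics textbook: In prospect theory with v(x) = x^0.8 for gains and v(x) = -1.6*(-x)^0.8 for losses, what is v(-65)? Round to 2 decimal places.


Since x = -65 < 0, use v(x) = -lambda*(-x)^alpha
(-x) = 65
65^0.8 = 28.2053
v(-65) = -1.6 * 28.2053
= -45.13


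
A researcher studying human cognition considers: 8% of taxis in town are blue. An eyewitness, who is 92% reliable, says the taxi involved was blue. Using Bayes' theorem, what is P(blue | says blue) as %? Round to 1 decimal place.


P(blue | says blue) = P(says blue | blue)*P(blue) / [P(says blue | blue)*P(blue) + P(says blue | not blue)*P(not blue)]
Numerator = 0.92 * 0.08 = 0.0736
False identification = 0.08 * 0.92 = 0.0736
P = 0.0736 / (0.0736 + 0.0736)
= 0.0736 / 0.1472
As percentage = 50.0


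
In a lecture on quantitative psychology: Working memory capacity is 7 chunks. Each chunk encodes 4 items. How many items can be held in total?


Total items = chunks * items_per_chunk
= 7 * 4
= 28


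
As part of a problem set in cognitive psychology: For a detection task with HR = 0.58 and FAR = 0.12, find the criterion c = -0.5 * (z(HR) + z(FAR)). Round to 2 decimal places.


c = -0.5 * (z(HR) + z(FAR))
z(0.58) = 0.2019
z(0.12) = -1.175
c = -0.5 * (0.2019 + -1.175)
= -0.5 * -0.9731
= 0.49


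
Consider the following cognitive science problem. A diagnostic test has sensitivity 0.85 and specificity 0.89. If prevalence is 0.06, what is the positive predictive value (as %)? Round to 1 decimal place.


PPV = (sens * prev) / (sens * prev + (1-spec) * (1-prev))
Numerator = 0.85 * 0.06 = 0.051
P(positive and no disease) = (1 - spec) * (1 - prev) = (1 - 0.89) * (1 - 0.06) = 0.1034
Denominator = 0.051 + 0.1034 = 0.1544
PPV = 0.051 / 0.1544 = 0.330311
As percentage = 33.0


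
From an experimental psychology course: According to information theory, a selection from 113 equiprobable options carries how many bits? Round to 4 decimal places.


H = log2(n)
H = log2(113)
= 6.8202


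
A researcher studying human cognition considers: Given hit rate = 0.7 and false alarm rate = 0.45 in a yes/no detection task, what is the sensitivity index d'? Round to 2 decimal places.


d' = z(HR) - z(FAR)
z(0.7) = 0.5244
z(0.45) = -0.1257
d' = 0.5244 - -0.1257
= 0.65


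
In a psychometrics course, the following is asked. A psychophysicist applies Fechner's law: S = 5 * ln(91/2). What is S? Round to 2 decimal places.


S = 5 * ln(91/2)
I/I0 = 45.5
ln(45.5) = 3.8177
S = 5 * 3.8177
= 19.09


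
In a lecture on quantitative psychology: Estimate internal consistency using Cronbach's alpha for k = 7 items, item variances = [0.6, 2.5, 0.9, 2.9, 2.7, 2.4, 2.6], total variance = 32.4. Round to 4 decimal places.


alpha = (k/(k-1)) * (1 - sum(s_i^2)/s_total^2)
sum(item variances) = 14.6
k/(k-1) = 7/6 = 1.166667
1 - 14.6/32.4 = 1 - 0.450617 = 0.549383
alpha = 1.166667 * 0.549383
= 0.6409


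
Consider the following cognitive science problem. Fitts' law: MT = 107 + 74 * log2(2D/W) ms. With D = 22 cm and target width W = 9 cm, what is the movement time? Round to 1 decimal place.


MT = 107 + 74 * log2(2*22/9)
2D/W = 4.888889
log2(4.888889) = 2.2895
MT = 107 + 74 * 2.2895
= 276.4 ms


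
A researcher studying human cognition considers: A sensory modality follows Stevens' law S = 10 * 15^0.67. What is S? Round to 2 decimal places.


S = 10 * 15^0.67
15^0.67 = 6.1374
S = 10 * 6.1374
= 61.37


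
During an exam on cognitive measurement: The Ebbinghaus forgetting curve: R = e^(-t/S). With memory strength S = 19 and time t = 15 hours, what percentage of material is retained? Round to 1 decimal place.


R = e^(-t/S)
-t/S = -15/19 = -0.789474
R = e^(-0.789474) = 0.454084
Percentage = 0.454084 * 100
= 45.4


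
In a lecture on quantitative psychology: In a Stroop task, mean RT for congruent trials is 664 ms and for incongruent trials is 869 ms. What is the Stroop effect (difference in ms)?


Stroop effect = RT(incongruent) - RT(congruent)
= 869 - 664
= 205 ms


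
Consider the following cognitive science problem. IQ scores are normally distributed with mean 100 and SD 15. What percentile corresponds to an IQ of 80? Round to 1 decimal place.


z = (IQ - mean) / SD
z = (80 - 100) / 15 = -1.3333
Percentile = Phi(-1.3333) * 100
Phi(-1.3333) = 0.091217
= 9.1


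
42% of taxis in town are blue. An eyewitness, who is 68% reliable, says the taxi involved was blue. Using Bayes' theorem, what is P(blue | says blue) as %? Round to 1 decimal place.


P(blue | says blue) = P(says blue | blue)*P(blue) / [P(says blue | blue)*P(blue) + P(says blue | not blue)*P(not blue)]
Numerator = 0.68 * 0.42 = 0.2856
False identification = 0.32 * 0.58 = 0.1856
P = 0.2856 / (0.2856 + 0.1856)
= 0.2856 / 0.4712
As percentage = 60.6


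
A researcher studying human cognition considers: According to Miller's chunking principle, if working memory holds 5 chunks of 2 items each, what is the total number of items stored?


Total items = chunks * items_per_chunk
= 5 * 2
= 10


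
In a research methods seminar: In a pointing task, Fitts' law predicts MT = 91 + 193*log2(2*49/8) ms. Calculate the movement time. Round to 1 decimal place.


MT = 91 + 193 * log2(2*49/8)
2D/W = 12.25
log2(12.25) = 3.6147
MT = 91 + 193 * 3.6147
= 788.6 ms


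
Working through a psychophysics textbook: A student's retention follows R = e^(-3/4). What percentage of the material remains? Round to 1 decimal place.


R = e^(-t/S)
-t/S = -3/4 = -0.75
R = e^(-0.75) = 0.472367
Percentage = 0.472367 * 100
= 47.2


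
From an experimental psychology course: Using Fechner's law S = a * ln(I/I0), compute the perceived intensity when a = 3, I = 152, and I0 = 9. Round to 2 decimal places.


S = 3 * ln(152/9)
I/I0 = 16.888889
ln(16.888889) = 2.8267
S = 3 * 2.8267
= 8.48


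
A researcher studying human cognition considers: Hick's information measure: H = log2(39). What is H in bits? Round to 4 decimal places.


H = log2(n)
H = log2(39)
= 5.2854


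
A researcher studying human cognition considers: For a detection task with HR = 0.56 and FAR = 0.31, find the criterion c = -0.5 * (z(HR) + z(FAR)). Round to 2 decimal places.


c = -0.5 * (z(HR) + z(FAR))
z(0.56) = 0.151
z(0.31) = -0.4959
c = -0.5 * (0.151 + -0.4959)
= -0.5 * -0.3449
= 0.17


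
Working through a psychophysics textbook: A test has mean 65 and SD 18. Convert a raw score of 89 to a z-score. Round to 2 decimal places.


z = (X - mu) / sigma
= (89 - 65) / 18
= 24 / 18
= 1.33


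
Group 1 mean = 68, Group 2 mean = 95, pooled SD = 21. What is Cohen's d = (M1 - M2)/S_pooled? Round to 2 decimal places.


Cohen's d = (M1 - M2) / S_pooled
= (68 - 95) / 21
= -27 / 21
= -1.29


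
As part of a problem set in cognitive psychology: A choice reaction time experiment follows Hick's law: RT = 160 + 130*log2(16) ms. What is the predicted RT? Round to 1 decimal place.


RT = 160 + 130 * log2(16)
log2(16) = 4.0
RT = 160 + 130 * 4.0
= 160 + 520.0
= 680.0 ms


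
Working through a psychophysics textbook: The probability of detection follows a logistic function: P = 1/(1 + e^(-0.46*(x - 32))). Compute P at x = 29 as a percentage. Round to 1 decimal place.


P(x) = 1/(1 + e^(-0.46*(29 - 32)))
Exponent = -0.46 * -3 = 1.38
e^(1.38) = 3.974902
P = 1/(1 + 3.974902) = 0.201009
Percentage = 20.1


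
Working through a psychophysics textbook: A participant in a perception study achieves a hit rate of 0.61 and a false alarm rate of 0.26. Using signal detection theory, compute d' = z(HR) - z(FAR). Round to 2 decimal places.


d' = z(HR) - z(FAR)
z(0.61) = 0.2793
z(0.26) = -0.6433
d' = 0.2793 - -0.6433
= 0.92


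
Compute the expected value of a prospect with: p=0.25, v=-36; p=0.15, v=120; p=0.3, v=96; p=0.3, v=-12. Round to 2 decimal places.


EU = sum(p_i * v_i)
0.25 * -36 = -9.0
0.15 * 120 = 18.0
0.3 * 96 = 28.8
0.3 * -12 = -3.6
EU = -9.0 + 18.0 + 28.8 + -3.6
= 34.20


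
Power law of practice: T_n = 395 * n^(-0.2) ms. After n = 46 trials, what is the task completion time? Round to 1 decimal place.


T_n = 395 * 46^(-0.2)
46^(-0.2) = 0.464995
T_n = 395 * 0.464995
= 183.7 ms


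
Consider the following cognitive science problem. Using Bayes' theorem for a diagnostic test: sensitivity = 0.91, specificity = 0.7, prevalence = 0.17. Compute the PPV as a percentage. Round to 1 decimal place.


PPV = (sens * prev) / (sens * prev + (1-spec) * (1-prev))
Numerator = 0.91 * 0.17 = 0.1547
P(positive and no disease) = (1 - spec) * (1 - prev) = (1 - 0.7) * (1 - 0.17) = 0.249
Denominator = 0.1547 + 0.249 = 0.4037
PPV = 0.1547 / 0.4037 = 0.383205
As percentage = 38.3


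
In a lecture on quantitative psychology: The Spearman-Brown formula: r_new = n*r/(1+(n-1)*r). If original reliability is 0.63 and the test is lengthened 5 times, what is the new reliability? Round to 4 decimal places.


r_new = n*r / (1 + (n-1)*r)
Numerator = 5 * 0.63 = 3.15
Denominator = 1 + 4 * 0.63 = 3.52
r_new = 3.15 / 3.52
= 0.8949


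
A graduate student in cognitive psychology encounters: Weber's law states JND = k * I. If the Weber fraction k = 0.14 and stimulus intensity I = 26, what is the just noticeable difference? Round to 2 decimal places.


JND = k * I
JND = 0.14 * 26
= 3.64


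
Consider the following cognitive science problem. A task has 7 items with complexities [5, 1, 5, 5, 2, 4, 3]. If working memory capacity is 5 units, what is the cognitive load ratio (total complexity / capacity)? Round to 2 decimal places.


Total complexity = 5 + 1 + 5 + 5 + 2 + 4 + 3 = 25
Load = total / capacity = 25 / 5
= 5.00


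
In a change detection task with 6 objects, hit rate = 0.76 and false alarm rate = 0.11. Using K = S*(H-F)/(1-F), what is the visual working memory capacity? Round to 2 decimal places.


K = S * (H - F) / (1 - F)
H - F = 0.65
1 - F = 0.89
K = 6 * 0.65 / 0.89
= 4.38


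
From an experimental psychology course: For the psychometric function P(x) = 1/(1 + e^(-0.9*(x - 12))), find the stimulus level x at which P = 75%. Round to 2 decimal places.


At P = 0.75: 0.75 = 1/(1 + e^(-k*(x-x0)))
Solving: e^(-k*(x-x0)) = 1/3
x = x0 + ln(3)/k
ln(3) = 1.0986
x = 12 + 1.0986/0.9
= 12 + 1.2207
= 13.22


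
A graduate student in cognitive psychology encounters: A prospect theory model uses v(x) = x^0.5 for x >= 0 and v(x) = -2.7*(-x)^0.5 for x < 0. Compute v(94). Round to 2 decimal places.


Since x = 94 >= 0, use v(x) = x^0.5
94^0.5 = 9.6954
v(94) = 9.70


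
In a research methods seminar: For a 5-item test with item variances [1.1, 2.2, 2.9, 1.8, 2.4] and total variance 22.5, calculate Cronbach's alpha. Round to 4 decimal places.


alpha = (k/(k-1)) * (1 - sum(s_i^2)/s_total^2)
sum(item variances) = 10.4
k/(k-1) = 5/4 = 1.25
1 - 10.4/22.5 = 1 - 0.462222 = 0.537778
alpha = 1.25 * 0.537778
= 0.6722


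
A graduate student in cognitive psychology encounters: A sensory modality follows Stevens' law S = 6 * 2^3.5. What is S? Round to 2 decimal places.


S = 6 * 2^3.5
2^3.5 = 11.3137
S = 6 * 11.3137
= 67.88


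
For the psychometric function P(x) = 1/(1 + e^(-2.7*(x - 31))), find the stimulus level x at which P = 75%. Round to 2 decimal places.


At P = 0.75: 0.75 = 1/(1 + e^(-k*(x-x0)))
Solving: e^(-k*(x-x0)) = 1/3
x = x0 + ln(3)/k
ln(3) = 1.0986
x = 31 + 1.0986/2.7
= 31 + 0.4069
= 31.41


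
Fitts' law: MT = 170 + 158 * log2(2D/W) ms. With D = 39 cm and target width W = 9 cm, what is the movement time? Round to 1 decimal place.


MT = 170 + 158 * log2(2*39/9)
2D/W = 8.666667
log2(8.666667) = 3.1155
MT = 170 + 158 * 3.1155
= 662.2 ms


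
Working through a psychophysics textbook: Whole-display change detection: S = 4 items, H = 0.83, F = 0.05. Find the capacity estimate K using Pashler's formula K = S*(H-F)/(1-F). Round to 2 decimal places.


K = S * (H - F) / (1 - F)
H - F = 0.78
1 - F = 0.95
K = 4 * 0.78 / 0.95
= 3.28


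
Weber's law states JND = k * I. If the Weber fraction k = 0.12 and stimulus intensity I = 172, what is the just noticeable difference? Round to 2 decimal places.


JND = k * I
JND = 0.12 * 172
= 20.64


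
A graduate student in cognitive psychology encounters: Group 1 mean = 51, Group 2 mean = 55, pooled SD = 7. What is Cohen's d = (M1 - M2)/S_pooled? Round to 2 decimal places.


Cohen's d = (M1 - M2) / S_pooled
= (51 - 55) / 7
= -4 / 7
= -0.57


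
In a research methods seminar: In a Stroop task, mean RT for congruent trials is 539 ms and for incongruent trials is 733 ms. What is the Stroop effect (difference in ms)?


Stroop effect = RT(incongruent) - RT(congruent)
= 733 - 539
= 194 ms


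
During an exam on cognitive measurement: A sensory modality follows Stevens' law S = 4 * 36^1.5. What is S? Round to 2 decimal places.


S = 4 * 36^1.5
36^1.5 = 216.0
S = 4 * 216.0
= 864.00


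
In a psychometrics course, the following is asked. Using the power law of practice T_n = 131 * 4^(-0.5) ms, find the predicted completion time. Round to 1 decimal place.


T_n = 131 * 4^(-0.5)
4^(-0.5) = 0.5
T_n = 131 * 0.5
= 65.5 ms


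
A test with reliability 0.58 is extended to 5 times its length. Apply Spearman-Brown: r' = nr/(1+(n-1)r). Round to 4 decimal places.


r_new = n*r / (1 + (n-1)*r)
Numerator = 5 * 0.58 = 2.9
Denominator = 1 + 4 * 0.58 = 3.32
r_new = 2.9 / 3.32
= 0.8735


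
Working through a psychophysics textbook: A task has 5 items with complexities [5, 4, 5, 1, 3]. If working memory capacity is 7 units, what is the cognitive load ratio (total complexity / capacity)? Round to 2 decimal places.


Total complexity = 5 + 4 + 5 + 1 + 3 = 18
Load = total / capacity = 18 / 7
= 2.57


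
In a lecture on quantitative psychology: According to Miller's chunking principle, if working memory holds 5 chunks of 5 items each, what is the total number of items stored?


Total items = chunks * items_per_chunk
= 5 * 5
= 25


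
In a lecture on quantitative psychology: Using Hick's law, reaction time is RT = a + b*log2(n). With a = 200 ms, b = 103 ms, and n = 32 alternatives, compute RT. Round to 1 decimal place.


RT = 200 + 103 * log2(32)
log2(32) = 5.0
RT = 200 + 103 * 5.0
= 200 + 515.0
= 715.0 ms


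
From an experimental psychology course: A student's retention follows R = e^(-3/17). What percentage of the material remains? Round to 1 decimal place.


R = e^(-t/S)
-t/S = -3/17 = -0.176471
R = e^(-0.176471) = 0.838223
Percentage = 0.838223 * 100
= 83.8


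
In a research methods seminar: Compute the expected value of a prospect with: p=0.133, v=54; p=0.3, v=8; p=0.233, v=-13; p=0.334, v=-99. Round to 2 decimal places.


EU = sum(p_i * v_i)
0.133 * 54 = 7.182
0.3 * 8 = 2.4
0.233 * -13 = -3.029
0.334 * -99 = -33.066
EU = 7.182 + 2.4 + -3.029 + -33.066
= -26.51


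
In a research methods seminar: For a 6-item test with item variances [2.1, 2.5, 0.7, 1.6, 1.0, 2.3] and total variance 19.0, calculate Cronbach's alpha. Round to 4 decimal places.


alpha = (k/(k-1)) * (1 - sum(s_i^2)/s_total^2)
sum(item variances) = 10.2
k/(k-1) = 6/5 = 1.2
1 - 10.2/19.0 = 1 - 0.536842 = 0.463158
alpha = 1.2 * 0.463158
= 0.5558


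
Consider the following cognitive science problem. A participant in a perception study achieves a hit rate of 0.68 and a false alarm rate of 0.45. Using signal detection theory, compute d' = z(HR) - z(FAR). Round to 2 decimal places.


d' = z(HR) - z(FAR)
z(0.68) = 0.4677
z(0.45) = -0.1257
d' = 0.4677 - -0.1257
= 0.59


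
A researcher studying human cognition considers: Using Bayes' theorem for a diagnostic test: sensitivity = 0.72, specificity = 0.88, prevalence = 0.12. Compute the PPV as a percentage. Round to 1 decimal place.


PPV = (sens * prev) / (sens * prev + (1-spec) * (1-prev))
Numerator = 0.72 * 0.12 = 0.0864
P(positive and no disease) = (1 - spec) * (1 - prev) = (1 - 0.88) * (1 - 0.12) = 0.1056
Denominator = 0.0864 + 0.1056 = 0.192
PPV = 0.0864 / 0.192 = 0.45
As percentage = 45.0


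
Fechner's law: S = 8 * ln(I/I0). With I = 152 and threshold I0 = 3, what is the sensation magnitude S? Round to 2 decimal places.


S = 8 * ln(152/3)
I/I0 = 50.666667
ln(50.666667) = 3.9253
S = 8 * 3.9253
= 31.40


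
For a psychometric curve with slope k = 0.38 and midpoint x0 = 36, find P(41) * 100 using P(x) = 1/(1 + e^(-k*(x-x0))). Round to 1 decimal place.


P(x) = 1/(1 + e^(-0.38*(41 - 36)))
Exponent = -0.38 * 5 = -1.9
e^(-1.9) = 0.149569
P = 1/(1 + 0.149569) = 0.869891
Percentage = 87.0


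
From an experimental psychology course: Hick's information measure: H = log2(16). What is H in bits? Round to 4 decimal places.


H = log2(n)
H = log2(16)
= 4.0000


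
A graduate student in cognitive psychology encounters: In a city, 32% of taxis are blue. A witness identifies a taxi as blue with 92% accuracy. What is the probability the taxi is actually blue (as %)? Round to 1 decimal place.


P(blue | says blue) = P(says blue | blue)*P(blue) / [P(says blue | blue)*P(blue) + P(says blue | not blue)*P(not blue)]
Numerator = 0.92 * 0.32 = 0.2944
False identification = 0.08 * 0.68 = 0.0544
P = 0.2944 / (0.2944 + 0.0544)
= 0.2944 / 0.3488
As percentage = 84.4


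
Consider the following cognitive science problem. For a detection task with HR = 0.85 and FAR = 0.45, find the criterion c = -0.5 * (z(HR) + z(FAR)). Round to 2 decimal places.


c = -0.5 * (z(HR) + z(FAR))
z(0.85) = 1.0364
z(0.45) = -0.1257
c = -0.5 * (1.0364 + -0.1257)
= -0.5 * 0.9107
= -0.46


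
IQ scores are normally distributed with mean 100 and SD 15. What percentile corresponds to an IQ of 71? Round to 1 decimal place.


z = (IQ - mean) / SD
z = (71 - 100) / 15 = -1.9333
Percentile = Phi(-1.9333) * 100
Phi(-1.9333) = 0.0266
= 2.7


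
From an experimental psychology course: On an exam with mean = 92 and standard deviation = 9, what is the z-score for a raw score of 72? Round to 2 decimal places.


z = (X - mu) / sigma
= (72 - 92) / 9
= -20 / 9
= -2.22


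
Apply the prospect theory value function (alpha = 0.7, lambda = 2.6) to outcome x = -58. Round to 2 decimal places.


Since x = -58 < 0, use v(x) = -lambda*(-x)^alpha
(-x) = 58
58^0.7 = 17.1554
v(-58) = -2.6 * 17.1554
= -44.60


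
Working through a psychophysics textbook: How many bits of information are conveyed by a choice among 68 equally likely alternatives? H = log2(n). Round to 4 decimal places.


H = log2(n)
H = log2(68)
= 6.0875


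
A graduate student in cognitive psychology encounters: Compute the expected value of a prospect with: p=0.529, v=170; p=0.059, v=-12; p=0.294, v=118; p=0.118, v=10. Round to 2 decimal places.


EU = sum(p_i * v_i)
0.529 * 170 = 89.93
0.059 * -12 = -0.708
0.294 * 118 = 34.692
0.118 * 10 = 1.18
EU = 89.93 + -0.708 + 34.692 + 1.18
= 125.09


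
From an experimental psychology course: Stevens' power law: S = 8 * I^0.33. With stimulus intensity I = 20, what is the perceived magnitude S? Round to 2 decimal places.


S = 8 * 20^0.33
20^0.33 = 2.6874
S = 8 * 2.6874
= 21.50


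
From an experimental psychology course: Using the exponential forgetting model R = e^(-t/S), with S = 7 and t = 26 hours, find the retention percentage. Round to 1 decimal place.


R = e^(-t/S)
-t/S = -26/7 = -3.714286
R = e^(-3.714286) = 0.024373
Percentage = 0.024373 * 100
= 2.4


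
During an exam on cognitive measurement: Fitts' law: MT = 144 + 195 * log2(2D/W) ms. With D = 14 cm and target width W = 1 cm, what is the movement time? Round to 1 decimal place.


MT = 144 + 195 * log2(2*14/1)
2D/W = 28.0
log2(28.0) = 4.8074
MT = 144 + 195 * 4.8074
= 1081.4 ms


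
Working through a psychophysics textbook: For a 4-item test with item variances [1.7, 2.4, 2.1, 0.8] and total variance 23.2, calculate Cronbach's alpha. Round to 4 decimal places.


alpha = (k/(k-1)) * (1 - sum(s_i^2)/s_total^2)
sum(item variances) = 7.0
k/(k-1) = 4/3 = 1.333333
1 - 7.0/23.2 = 1 - 0.301724 = 0.698276
alpha = 1.333333 * 0.698276
= 0.9310


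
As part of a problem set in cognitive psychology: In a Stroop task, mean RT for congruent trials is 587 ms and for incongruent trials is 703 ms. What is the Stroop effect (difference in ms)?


Stroop effect = RT(incongruent) - RT(congruent)
= 703 - 587
= 116 ms


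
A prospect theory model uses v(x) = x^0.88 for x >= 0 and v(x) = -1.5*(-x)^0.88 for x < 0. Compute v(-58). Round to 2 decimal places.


Since x = -58 < 0, use v(x) = -lambda*(-x)^alpha
(-x) = 58
58^0.88 = 35.6301
v(-58) = -1.5 * 35.6301
= -53.45


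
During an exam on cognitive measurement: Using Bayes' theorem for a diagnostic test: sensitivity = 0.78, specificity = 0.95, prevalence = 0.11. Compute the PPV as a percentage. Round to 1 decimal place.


PPV = (sens * prev) / (sens * prev + (1-spec) * (1-prev))
Numerator = 0.78 * 0.11 = 0.0858
P(positive and no disease) = (1 - spec) * (1 - prev) = (1 - 0.95) * (1 - 0.11) = 0.0445
Denominator = 0.0858 + 0.0445 = 0.1303
PPV = 0.0858 / 0.1303 = 0.65848
As percentage = 65.8


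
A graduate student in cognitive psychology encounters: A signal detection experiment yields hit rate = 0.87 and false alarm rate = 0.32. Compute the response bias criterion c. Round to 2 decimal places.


c = -0.5 * (z(HR) + z(FAR))
z(0.87) = 1.1264
z(0.32) = -0.4677
c = -0.5 * (1.1264 + -0.4677)
= -0.5 * 0.6587
= -0.33


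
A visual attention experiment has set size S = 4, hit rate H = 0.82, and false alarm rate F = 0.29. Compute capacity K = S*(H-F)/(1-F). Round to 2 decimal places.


K = S * (H - F) / (1 - F)
H - F = 0.53
1 - F = 0.71
K = 4 * 0.53 / 0.71
= 2.99


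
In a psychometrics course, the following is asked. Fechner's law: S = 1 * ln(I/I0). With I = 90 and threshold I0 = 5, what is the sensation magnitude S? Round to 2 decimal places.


S = 1 * ln(90/5)
I/I0 = 18.0
ln(18.0) = 2.8904
S = 1 * 2.8904
= 2.89


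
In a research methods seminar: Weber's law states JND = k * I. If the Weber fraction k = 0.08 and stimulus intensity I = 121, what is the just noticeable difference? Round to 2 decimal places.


JND = k * I
JND = 0.08 * 121
= 9.68


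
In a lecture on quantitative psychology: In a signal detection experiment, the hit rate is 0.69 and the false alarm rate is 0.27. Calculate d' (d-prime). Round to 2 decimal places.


d' = z(HR) - z(FAR)
z(0.69) = 0.4959
z(0.27) = -0.6128
d' = 0.4959 - -0.6128
= 1.11


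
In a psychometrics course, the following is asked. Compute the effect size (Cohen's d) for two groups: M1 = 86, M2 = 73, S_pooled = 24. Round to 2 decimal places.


Cohen's d = (M1 - M2) / S_pooled
= (86 - 73) / 24
= 13 / 24
= 0.54


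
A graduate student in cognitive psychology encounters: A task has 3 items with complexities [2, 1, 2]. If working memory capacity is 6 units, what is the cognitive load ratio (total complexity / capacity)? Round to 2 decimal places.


Total complexity = 2 + 1 + 2 = 5
Load = total / capacity = 5 / 6
= 0.83


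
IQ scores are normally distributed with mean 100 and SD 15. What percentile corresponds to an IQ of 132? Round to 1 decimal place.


z = (IQ - mean) / SD
z = (132 - 100) / 15 = 2.1333
Percentile = Phi(2.1333) * 100
Phi(2.1333) = 0.98355
= 98.4


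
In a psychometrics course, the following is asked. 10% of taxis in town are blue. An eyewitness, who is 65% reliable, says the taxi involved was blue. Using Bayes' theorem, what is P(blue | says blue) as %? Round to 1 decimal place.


P(blue | says blue) = P(says blue | blue)*P(blue) / [P(says blue | blue)*P(blue) + P(says blue | not blue)*P(not blue)]
Numerator = 0.65 * 0.1 = 0.065
False identification = 0.35 * 0.9 = 0.315
P = 0.065 / (0.065 + 0.315)
= 0.065 / 0.38
As percentage = 17.1


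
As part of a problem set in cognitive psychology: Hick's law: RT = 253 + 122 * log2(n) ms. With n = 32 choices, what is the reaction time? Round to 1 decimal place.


RT = 253 + 122 * log2(32)
log2(32) = 5.0
RT = 253 + 122 * 5.0
= 253 + 610.0
= 863.0 ms


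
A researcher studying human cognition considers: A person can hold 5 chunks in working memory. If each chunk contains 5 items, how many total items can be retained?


Total items = chunks * items_per_chunk
= 5 * 5
= 25


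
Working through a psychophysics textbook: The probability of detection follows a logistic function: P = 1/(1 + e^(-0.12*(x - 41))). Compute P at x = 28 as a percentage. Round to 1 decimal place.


P(x) = 1/(1 + e^(-0.12*(28 - 41)))
Exponent = -0.12 * -13 = 1.56
e^(1.56) = 4.758821
P = 1/(1 + 4.758821) = 0.173647
Percentage = 17.4


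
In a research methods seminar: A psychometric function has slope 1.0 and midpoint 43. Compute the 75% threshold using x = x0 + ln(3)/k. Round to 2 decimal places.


At P = 0.75: 0.75 = 1/(1 + e^(-k*(x-x0)))
Solving: e^(-k*(x-x0)) = 1/3
x = x0 + ln(3)/k
ln(3) = 1.0986
x = 43 + 1.0986/1.0
= 43 + 1.0986
= 44.10


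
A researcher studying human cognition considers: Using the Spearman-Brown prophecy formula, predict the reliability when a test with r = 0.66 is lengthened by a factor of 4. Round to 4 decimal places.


r_new = n*r / (1 + (n-1)*r)
Numerator = 4 * 0.66 = 2.64
Denominator = 1 + 3 * 0.66 = 2.98
r_new = 2.64 / 2.98
= 0.8859


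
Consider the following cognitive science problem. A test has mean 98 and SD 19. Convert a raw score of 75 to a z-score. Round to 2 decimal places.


z = (X - mu) / sigma
= (75 - 98) / 19
= -23 / 19
= -1.21


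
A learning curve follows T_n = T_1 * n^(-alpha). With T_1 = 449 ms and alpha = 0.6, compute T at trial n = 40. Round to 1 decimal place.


T_n = 449 * 40^(-0.6)
40^(-0.6) = 0.109336
T_n = 449 * 0.109336
= 49.1 ms


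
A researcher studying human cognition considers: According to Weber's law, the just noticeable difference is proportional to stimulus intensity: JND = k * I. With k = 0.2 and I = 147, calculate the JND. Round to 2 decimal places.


JND = k * I
JND = 0.2 * 147
= 29.40


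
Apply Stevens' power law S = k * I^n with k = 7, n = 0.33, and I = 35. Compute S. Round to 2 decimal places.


S = 7 * 35^0.33
35^0.33 = 3.2325
S = 7 * 3.2325
= 22.63


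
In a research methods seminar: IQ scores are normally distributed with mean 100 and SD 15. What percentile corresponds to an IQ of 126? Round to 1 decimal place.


z = (IQ - mean) / SD
z = (126 - 100) / 15 = 1.7333
Percentile = Phi(1.7333) * 100
Phi(1.7333) = 0.958479
= 95.8


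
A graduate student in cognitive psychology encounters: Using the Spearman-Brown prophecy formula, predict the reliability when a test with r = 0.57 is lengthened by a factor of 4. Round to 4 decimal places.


r_new = n*r / (1 + (n-1)*r)
Numerator = 4 * 0.57 = 2.28
Denominator = 1 + 3 * 0.57 = 2.71
r_new = 2.28 / 2.71
= 0.8413


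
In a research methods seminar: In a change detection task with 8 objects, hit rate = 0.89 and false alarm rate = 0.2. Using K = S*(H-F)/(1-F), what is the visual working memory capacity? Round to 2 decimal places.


K = S * (H - F) / (1 - F)
H - F = 0.69
1 - F = 0.8
K = 8 * 0.69 / 0.8
= 6.90


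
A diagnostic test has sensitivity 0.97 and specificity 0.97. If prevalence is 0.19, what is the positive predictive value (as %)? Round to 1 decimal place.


PPV = (sens * prev) / (sens * prev + (1-spec) * (1-prev))
Numerator = 0.97 * 0.19 = 0.1843
P(positive and no disease) = (1 - spec) * (1 - prev) = (1 - 0.97) * (1 - 0.19) = 0.0243
Denominator = 0.1843 + 0.0243 = 0.2086
PPV = 0.1843 / 0.2086 = 0.883509
As percentage = 88.4


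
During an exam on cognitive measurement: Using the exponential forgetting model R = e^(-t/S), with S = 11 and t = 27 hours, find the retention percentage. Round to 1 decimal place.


R = e^(-t/S)
-t/S = -27/11 = -2.454545
R = e^(-2.454545) = 0.085902
Percentage = 0.085902 * 100
= 8.6


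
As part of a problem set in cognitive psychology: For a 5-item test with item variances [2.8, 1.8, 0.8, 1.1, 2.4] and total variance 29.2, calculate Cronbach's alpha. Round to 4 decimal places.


alpha = (k/(k-1)) * (1 - sum(s_i^2)/s_total^2)
sum(item variances) = 8.9
k/(k-1) = 5/4 = 1.25
1 - 8.9/29.2 = 1 - 0.304795 = 0.695205
alpha = 1.25 * 0.695205
= 0.8690


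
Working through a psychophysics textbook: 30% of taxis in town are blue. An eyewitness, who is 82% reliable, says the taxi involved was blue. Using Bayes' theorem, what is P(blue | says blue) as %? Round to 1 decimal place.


P(blue | says blue) = P(says blue | blue)*P(blue) / [P(says blue | blue)*P(blue) + P(says blue | not blue)*P(not blue)]
Numerator = 0.82 * 0.3 = 0.246
False identification = 0.18 * 0.7 = 0.126
P = 0.246 / (0.246 + 0.126)
= 0.246 / 0.372
As percentage = 66.1


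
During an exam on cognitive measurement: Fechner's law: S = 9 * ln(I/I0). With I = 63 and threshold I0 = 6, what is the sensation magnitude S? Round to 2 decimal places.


S = 9 * ln(63/6)
I/I0 = 10.5
ln(10.5) = 2.3514
S = 9 * 2.3514
= 21.16


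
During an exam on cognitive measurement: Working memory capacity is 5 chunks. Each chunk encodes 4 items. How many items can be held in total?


Total items = chunks * items_per_chunk
= 5 * 4
= 20


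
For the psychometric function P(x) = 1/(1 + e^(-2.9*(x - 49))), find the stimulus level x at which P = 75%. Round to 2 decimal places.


At P = 0.75: 0.75 = 1/(1 + e^(-k*(x-x0)))
Solving: e^(-k*(x-x0)) = 1/3
x = x0 + ln(3)/k
ln(3) = 1.0986
x = 49 + 1.0986/2.9
= 49 + 0.3788
= 49.38


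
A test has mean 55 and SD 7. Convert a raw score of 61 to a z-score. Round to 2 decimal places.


z = (X - mu) / sigma
= (61 - 55) / 7
= 6 / 7
= 0.86


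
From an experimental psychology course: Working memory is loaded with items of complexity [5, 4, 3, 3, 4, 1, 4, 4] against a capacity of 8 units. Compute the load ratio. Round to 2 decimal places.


Total complexity = 5 + 4 + 3 + 3 + 4 + 1 + 4 + 4 = 28
Load = total / capacity = 28 / 8
= 3.50


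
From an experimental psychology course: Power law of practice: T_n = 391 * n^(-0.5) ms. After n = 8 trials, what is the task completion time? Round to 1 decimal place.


T_n = 391 * 8^(-0.5)
8^(-0.5) = 0.353553
T_n = 391 * 0.353553
= 138.2 ms


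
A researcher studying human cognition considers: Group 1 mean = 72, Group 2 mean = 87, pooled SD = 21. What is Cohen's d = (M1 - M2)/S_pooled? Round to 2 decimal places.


Cohen's d = (M1 - M2) / S_pooled
= (72 - 87) / 21
= -15 / 21
= -0.71


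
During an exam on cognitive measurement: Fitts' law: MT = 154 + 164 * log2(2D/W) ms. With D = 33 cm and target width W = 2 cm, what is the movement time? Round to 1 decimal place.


MT = 154 + 164 * log2(2*33/2)
2D/W = 33.0
log2(33.0) = 5.0444
MT = 154 + 164 * 5.0444
= 981.3 ms


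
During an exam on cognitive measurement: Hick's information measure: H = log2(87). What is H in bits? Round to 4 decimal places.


H = log2(n)
H = log2(87)
= 6.4429


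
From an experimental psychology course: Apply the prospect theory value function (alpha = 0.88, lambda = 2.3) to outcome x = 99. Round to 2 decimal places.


Since x = 99 >= 0, use v(x) = x^0.88
99^0.88 = 57.0373
v(99) = 57.04


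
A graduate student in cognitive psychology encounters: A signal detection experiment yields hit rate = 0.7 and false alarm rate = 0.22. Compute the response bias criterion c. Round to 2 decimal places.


c = -0.5 * (z(HR) + z(FAR))
z(0.7) = 0.5244
z(0.22) = -0.7722
c = -0.5 * (0.5244 + -0.7722)
= -0.5 * -0.2478
= 0.12


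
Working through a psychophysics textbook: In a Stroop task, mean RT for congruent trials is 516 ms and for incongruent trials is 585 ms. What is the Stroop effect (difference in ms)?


Stroop effect = RT(incongruent) - RT(congruent)
= 585 - 516
= 69 ms


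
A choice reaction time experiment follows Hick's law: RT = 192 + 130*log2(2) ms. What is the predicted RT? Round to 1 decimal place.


RT = 192 + 130 * log2(2)
log2(2) = 1.0
RT = 192 + 130 * 1.0
= 192 + 130.0
= 322.0 ms


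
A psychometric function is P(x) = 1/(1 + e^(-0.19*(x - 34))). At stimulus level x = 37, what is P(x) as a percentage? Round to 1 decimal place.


P(x) = 1/(1 + e^(-0.19*(37 - 34)))
Exponent = -0.19 * 3 = -0.57
e^(-0.57) = 0.565525
P = 1/(1 + 0.565525) = 0.638763
Percentage = 63.9


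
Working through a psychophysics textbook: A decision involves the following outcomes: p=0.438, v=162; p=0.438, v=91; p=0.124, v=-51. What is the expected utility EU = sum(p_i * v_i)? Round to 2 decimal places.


EU = sum(p_i * v_i)
0.438 * 162 = 70.956
0.438 * 91 = 39.858
0.124 * -51 = -6.324
EU = 70.956 + 39.858 + -6.324
= 104.49


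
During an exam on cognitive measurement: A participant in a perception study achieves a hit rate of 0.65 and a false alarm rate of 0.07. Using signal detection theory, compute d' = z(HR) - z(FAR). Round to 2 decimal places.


d' = z(HR) - z(FAR)
z(0.65) = 0.3853
z(0.07) = -1.4758
d' = 0.3853 - -1.4758
= 1.86


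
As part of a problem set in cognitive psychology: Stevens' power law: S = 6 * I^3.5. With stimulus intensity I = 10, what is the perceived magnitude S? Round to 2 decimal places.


S = 6 * 10^3.5
10^3.5 = 3162.2777
S = 6 * 3162.2777
= 18973.67


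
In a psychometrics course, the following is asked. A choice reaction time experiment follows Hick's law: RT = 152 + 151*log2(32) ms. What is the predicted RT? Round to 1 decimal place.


RT = 152 + 151 * log2(32)
log2(32) = 5.0
RT = 152 + 151 * 5.0
= 152 + 755.0
= 907.0 ms


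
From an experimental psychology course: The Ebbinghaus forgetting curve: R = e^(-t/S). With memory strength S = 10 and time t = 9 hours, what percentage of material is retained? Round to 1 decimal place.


R = e^(-t/S)
-t/S = -9/10 = -0.9
R = e^(-0.9) = 0.40657
Percentage = 0.40657 * 100
= 40.7


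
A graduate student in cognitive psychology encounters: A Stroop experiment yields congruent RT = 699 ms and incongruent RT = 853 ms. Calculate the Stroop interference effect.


Stroop effect = RT(incongruent) - RT(congruent)
= 853 - 699
= 154 ms


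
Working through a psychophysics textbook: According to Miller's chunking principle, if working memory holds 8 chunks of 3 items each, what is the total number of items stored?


Total items = chunks * items_per_chunk
= 8 * 3
= 24


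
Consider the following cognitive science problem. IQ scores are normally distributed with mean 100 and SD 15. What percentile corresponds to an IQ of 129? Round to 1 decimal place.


z = (IQ - mean) / SD
z = (129 - 100) / 15 = 1.9333
Percentile = Phi(1.9333) * 100
Phi(1.9333) = 0.9734
= 97.3
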